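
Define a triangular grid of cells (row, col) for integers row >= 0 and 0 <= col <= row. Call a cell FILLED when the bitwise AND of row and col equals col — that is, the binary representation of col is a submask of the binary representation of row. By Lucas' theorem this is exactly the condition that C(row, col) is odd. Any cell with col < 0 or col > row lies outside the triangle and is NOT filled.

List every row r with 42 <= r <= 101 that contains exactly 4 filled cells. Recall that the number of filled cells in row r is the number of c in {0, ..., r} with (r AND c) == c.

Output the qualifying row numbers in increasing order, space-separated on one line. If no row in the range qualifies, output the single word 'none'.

Answer: 48 65 66 68 72 80 96

Derivation:
Row r has 2^popcount(r) filled cells, so we need popcount(r) = log2(4) = 2.
Scan r = 42..101 and keep those with exactly 2 one-bits:
r=42=101010 popcount=3 -> skip
r=43=101011 popcount=4 -> skip
r=44=101100 popcount=3 -> skip
r=45=101101 popcount=4 -> skip
r=46=101110 popcount=4 -> skip
r=47=101111 popcount=5 -> skip
r=48=110000 popcount=2 -> KEEP
r=49=110001 popcount=3 -> skip
r=50=110010 popcount=3 -> skip
r=51=110011 popcount=4 -> skip
r=52=110100 popcount=3 -> skip
r=53=110101 popcount=4 -> skip
r=54=110110 popcount=4 -> skip
r=55=110111 popcount=5 -> skip
r=56=111000 popcount=3 -> skip
r=57=111001 popcount=4 -> skip
r=58=111010 popcount=4 -> skip
r=59=111011 popcount=5 -> skip
r=60=111100 popcount=4 -> skip
r=61=111101 popcount=5 -> skip
r=62=111110 popcount=5 -> skip
r=63=111111 popcount=6 -> skip
r=64=1000000 popcount=1 -> skip
r=65=1000001 popcount=2 -> KEEP
r=66=1000010 popcount=2 -> KEEP
r=67=1000011 popcount=3 -> skip
r=68=1000100 popcount=2 -> KEEP
r=69=1000101 popcount=3 -> skip
r=70=1000110 popcount=3 -> skip
r=71=1000111 popcount=4 -> skip
r=72=1001000 popcount=2 -> KEEP
r=73=1001001 popcount=3 -> skip
r=74=1001010 popcount=3 -> skip
r=75=1001011 popcount=4 -> skip
r=76=1001100 popcount=3 -> skip
r=77=1001101 popcount=4 -> skip
r=78=1001110 popcount=4 -> skip
r=79=1001111 popcount=5 -> skip
r=80=1010000 popcount=2 -> KEEP
r=81=1010001 popcount=3 -> skip
r=82=1010010 popcount=3 -> skip
r=83=1010011 popcount=4 -> skip
r=84=1010100 popcount=3 -> skip
r=85=1010101 popcount=4 -> skip
r=86=1010110 popcount=4 -> skip
r=87=1010111 popcount=5 -> skip
r=88=1011000 popcount=3 -> skip
r=89=1011001 popcount=4 -> skip
r=90=1011010 popcount=4 -> skip
r=91=1011011 popcount=5 -> skip
r=92=1011100 popcount=4 -> skip
r=93=1011101 popcount=5 -> skip
r=94=1011110 popcount=5 -> skip
r=95=1011111 popcount=6 -> skip
r=96=1100000 popcount=2 -> KEEP
r=97=1100001 popcount=3 -> skip
r=98=1100010 popcount=3 -> skip
r=99=1100011 popcount=4 -> skip
r=100=1100100 popcount=3 -> skip
r=101=1100101 popcount=4 -> skip
Kept rows: 48 65 66 68 72 80 96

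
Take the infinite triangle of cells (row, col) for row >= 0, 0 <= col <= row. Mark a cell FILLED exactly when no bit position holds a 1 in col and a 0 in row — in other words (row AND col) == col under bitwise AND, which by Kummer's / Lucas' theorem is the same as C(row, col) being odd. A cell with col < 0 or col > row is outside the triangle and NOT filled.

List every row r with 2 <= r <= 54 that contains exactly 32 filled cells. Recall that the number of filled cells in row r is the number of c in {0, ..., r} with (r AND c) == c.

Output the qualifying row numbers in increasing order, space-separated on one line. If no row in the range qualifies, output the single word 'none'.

Row r has 2^popcount(r) filled cells, so we need popcount(r) = log2(32) = 5.
Scan r = 2..54 and keep those with exactly 5 one-bits:
r=2=10 popcount=1 -> skip
r=3=11 popcount=2 -> skip
r=4=100 popcount=1 -> skip
r=5=101 popcount=2 -> skip
r=6=110 popcount=2 -> skip
r=7=111 popcount=3 -> skip
r=8=1000 popcount=1 -> skip
r=9=1001 popcount=2 -> skip
r=10=1010 popcount=2 -> skip
r=11=1011 popcount=3 -> skip
r=12=1100 popcount=2 -> skip
r=13=1101 popcount=3 -> skip
r=14=1110 popcount=3 -> skip
r=15=1111 popcount=4 -> skip
r=16=10000 popcount=1 -> skip
r=17=10001 popcount=2 -> skip
r=18=10010 popcount=2 -> skip
r=19=10011 popcount=3 -> skip
r=20=10100 popcount=2 -> skip
r=21=10101 popcount=3 -> skip
r=22=10110 popcount=3 -> skip
r=23=10111 popcount=4 -> skip
r=24=11000 popcount=2 -> skip
r=25=11001 popcount=3 -> skip
r=26=11010 popcount=3 -> skip
r=27=11011 popcount=4 -> skip
r=28=11100 popcount=3 -> skip
r=29=11101 popcount=4 -> skip
r=30=11110 popcount=4 -> skip
r=31=11111 popcount=5 -> KEEP
r=32=100000 popcount=1 -> skip
r=33=100001 popcount=2 -> skip
r=34=100010 popcount=2 -> skip
r=35=100011 popcount=3 -> skip
r=36=100100 popcount=2 -> skip
r=37=100101 popcount=3 -> skip
r=38=100110 popcount=3 -> skip
r=39=100111 popcount=4 -> skip
r=40=101000 popcount=2 -> skip
r=41=101001 popcount=3 -> skip
r=42=101010 popcount=3 -> skip
r=43=101011 popcount=4 -> skip
r=44=101100 popcount=3 -> skip
r=45=101101 popcount=4 -> skip
r=46=101110 popcount=4 -> skip
r=47=101111 popcount=5 -> KEEP
r=48=110000 popcount=2 -> skip
r=49=110001 popcount=3 -> skip
r=50=110010 popcount=3 -> skip
r=51=110011 popcount=4 -> skip
r=52=110100 popcount=3 -> skip
r=53=110101 popcount=4 -> skip
r=54=110110 popcount=4 -> skip
Kept rows: 31 47

Answer: 31 47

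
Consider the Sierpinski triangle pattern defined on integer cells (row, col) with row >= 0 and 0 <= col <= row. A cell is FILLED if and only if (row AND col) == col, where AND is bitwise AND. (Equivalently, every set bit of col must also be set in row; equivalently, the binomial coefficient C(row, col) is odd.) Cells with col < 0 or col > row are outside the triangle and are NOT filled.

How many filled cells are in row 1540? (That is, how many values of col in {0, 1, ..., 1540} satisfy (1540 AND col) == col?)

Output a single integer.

Answer: 8

Derivation:
1540 in binary = 11000000100
popcount(1540) = number of 1-bits in 11000000100 = 3
A col c satisfies (1540 AND c) == c iff every set bit of c is also set in 1540; each of the 3 set bits of 1540 can independently be on or off in c.
count = 2^3 = 8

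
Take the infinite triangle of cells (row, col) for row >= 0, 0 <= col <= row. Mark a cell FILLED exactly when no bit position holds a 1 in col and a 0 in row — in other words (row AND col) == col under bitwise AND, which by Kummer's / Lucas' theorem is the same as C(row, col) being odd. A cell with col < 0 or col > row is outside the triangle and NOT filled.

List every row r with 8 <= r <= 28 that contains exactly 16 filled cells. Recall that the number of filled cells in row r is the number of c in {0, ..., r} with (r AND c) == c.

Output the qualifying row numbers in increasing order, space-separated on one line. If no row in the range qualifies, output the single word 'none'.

Answer: 15 23 27

Derivation:
Row r has 2^popcount(r) filled cells, so we need popcount(r) = log2(16) = 4.
Scan r = 8..28 and keep those with exactly 4 one-bits:
r=8=1000 popcount=1 -> skip
r=9=1001 popcount=2 -> skip
r=10=1010 popcount=2 -> skip
r=11=1011 popcount=3 -> skip
r=12=1100 popcount=2 -> skip
r=13=1101 popcount=3 -> skip
r=14=1110 popcount=3 -> skip
r=15=1111 popcount=4 -> KEEP
r=16=10000 popcount=1 -> skip
r=17=10001 popcount=2 -> skip
r=18=10010 popcount=2 -> skip
r=19=10011 popcount=3 -> skip
r=20=10100 popcount=2 -> skip
r=21=10101 popcount=3 -> skip
r=22=10110 popcount=3 -> skip
r=23=10111 popcount=4 -> KEEP
r=24=11000 popcount=2 -> skip
r=25=11001 popcount=3 -> skip
r=26=11010 popcount=3 -> skip
r=27=11011 popcount=4 -> KEEP
r=28=11100 popcount=3 -> skip
Kept rows: 15 23 27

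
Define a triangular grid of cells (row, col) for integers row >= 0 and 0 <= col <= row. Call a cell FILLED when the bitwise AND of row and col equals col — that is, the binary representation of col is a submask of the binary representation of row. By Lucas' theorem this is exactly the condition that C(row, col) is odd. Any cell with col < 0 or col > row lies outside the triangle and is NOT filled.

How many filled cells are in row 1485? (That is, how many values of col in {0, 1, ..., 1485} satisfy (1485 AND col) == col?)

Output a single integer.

1485 in binary = 10111001101
popcount(1485) = number of 1-bits in 10111001101 = 7
A col c satisfies (1485 AND c) == c iff every set bit of c is also set in 1485; each of the 7 set bits of 1485 can independently be on or off in c.
count = 2^7 = 128

Answer: 128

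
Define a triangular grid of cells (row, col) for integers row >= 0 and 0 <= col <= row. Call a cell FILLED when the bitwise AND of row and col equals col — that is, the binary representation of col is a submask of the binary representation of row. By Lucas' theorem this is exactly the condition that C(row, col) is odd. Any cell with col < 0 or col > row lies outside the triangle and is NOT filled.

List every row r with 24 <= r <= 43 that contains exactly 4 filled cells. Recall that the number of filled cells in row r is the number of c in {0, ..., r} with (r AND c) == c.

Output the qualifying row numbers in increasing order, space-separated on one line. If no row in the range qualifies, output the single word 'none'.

Row r has 2^popcount(r) filled cells, so we need popcount(r) = log2(4) = 2.
Scan r = 24..43 and keep those with exactly 2 one-bits:
r=24=11000 popcount=2 -> KEEP
r=25=11001 popcount=3 -> skip
r=26=11010 popcount=3 -> skip
r=27=11011 popcount=4 -> skip
r=28=11100 popcount=3 -> skip
r=29=11101 popcount=4 -> skip
r=30=11110 popcount=4 -> skip
r=31=11111 popcount=5 -> skip
r=32=100000 popcount=1 -> skip
r=33=100001 popcount=2 -> KEEP
r=34=100010 popcount=2 -> KEEP
r=35=100011 popcount=3 -> skip
r=36=100100 popcount=2 -> KEEP
r=37=100101 popcount=3 -> skip
r=38=100110 popcount=3 -> skip
r=39=100111 popcount=4 -> skip
r=40=101000 popcount=2 -> KEEP
r=41=101001 popcount=3 -> skip
r=42=101010 popcount=3 -> skip
r=43=101011 popcount=4 -> skip
Kept rows: 24 33 34 36 40

Answer: 24 33 34 36 40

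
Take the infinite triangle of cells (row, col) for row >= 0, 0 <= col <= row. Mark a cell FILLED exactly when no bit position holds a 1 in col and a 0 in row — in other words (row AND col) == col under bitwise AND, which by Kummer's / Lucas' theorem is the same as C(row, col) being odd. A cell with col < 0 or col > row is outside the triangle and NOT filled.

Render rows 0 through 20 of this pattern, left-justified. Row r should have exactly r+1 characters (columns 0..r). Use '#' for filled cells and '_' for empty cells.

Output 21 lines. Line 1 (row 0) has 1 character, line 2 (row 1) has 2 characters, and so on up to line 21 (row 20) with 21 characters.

Answer: #
##
#_#
####
#___#
##__##
#_#_#_#
########
#_______#
##______##
#_#_____#_#
####____####
#___#___#___#
##__##__##__##
#_#_#_#_#_#_#_#
################
#_______________#
##______________##
#_#_____________#_#
####____________####
#___#___________#___#

Derivation:
r0=0: #
r1=1: ##
r2=10: #_#
r3=11: ####
r4=100: #___#
r5=101: ##__##
r6=110: #_#_#_#
r7=111: ########
r8=1000: #_______#
r9=1001: ##______##
r10=1010: #_#_____#_#
r11=1011: ####____####
r12=1100: #___#___#___#
r13=1101: ##__##__##__##
r14=1110: #_#_#_#_#_#_#_#
r15=1111: ################
r16=10000: #_______________#
r17=10001: ##______________##
r18=10010: #_#_____________#_#
r19=10011: ####____________####
r20=10100: #___#___________#___#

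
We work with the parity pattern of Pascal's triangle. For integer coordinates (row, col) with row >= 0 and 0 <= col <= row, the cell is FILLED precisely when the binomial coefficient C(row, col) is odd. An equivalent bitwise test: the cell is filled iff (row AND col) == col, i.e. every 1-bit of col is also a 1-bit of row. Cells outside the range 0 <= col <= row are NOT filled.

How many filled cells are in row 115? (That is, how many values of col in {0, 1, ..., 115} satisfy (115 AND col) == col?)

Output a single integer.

Answer: 32

Derivation:
115 in binary = 1110011
popcount(115) = number of 1-bits in 1110011 = 5
A col c satisfies (115 AND c) == c iff every set bit of c is also set in 115; each of the 5 set bits of 115 can independently be on or off in c.
count = 2^5 = 32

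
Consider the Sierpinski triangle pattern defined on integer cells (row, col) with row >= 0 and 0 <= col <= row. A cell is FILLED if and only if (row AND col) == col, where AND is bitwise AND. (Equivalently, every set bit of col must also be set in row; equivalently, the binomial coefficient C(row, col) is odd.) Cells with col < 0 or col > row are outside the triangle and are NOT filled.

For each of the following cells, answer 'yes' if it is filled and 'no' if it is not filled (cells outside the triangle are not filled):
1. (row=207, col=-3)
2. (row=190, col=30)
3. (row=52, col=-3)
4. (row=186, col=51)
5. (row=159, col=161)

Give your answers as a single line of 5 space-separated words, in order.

(207,-3): col outside [0, 207] -> not filled
(190,30): row=0b10111110, col=0b11110, row AND col = 0b11110 = 30; 30 == 30 -> filled
(52,-3): col outside [0, 52] -> not filled
(186,51): row=0b10111010, col=0b110011, row AND col = 0b110010 = 50; 50 != 51 -> empty
(159,161): col outside [0, 159] -> not filled

Answer: no yes no no no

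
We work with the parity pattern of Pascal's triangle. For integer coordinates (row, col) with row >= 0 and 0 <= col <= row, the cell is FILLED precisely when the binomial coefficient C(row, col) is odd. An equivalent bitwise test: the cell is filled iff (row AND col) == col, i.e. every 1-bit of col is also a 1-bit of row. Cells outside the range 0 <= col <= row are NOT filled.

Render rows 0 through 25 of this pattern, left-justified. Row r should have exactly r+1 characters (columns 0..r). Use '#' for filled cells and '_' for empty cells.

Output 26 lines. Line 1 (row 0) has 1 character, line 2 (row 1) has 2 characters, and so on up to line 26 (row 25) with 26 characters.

r0=0: #
r1=1: ##
r2=10: #_#
r3=11: ####
r4=100: #___#
r5=101: ##__##
r6=110: #_#_#_#
r7=111: ########
r8=1000: #_______#
r9=1001: ##______##
r10=1010: #_#_____#_#
r11=1011: ####____####
r12=1100: #___#___#___#
r13=1101: ##__##__##__##
r14=1110: #_#_#_#_#_#_#_#
r15=1111: ################
r16=10000: #_______________#
r17=10001: ##______________##
r18=10010: #_#_____________#_#
r19=10011: ####____________####
r20=10100: #___#___________#___#
r21=10101: ##__##__________##__##
r22=10110: #_#_#_#_________#_#_#_#
r23=10111: ########________########
r24=11000: #_______#_______#_______#
r25=11001: ##______##______##______##

Answer: #
##
#_#
####
#___#
##__##
#_#_#_#
########
#_______#
##______##
#_#_____#_#
####____####
#___#___#___#
##__##__##__##
#_#_#_#_#_#_#_#
################
#_______________#
##______________##
#_#_____________#_#
####____________####
#___#___________#___#
##__##__________##__##
#_#_#_#_________#_#_#_#
########________########
#_______#_______#_______#
##______##______##______##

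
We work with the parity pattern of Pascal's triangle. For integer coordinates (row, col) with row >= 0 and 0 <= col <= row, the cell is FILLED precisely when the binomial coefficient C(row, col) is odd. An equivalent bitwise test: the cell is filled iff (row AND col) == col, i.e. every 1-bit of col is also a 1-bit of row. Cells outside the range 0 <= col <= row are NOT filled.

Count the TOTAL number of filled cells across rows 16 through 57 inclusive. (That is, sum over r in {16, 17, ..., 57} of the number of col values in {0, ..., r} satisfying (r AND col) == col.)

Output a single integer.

r16=10000 pc1: +2 =2
r17=10001 pc2: +4 =6
r18=10010 pc2: +4 =10
r19=10011 pc3: +8 =18
r20=10100 pc2: +4 =22
r21=10101 pc3: +8 =30
r22=10110 pc3: +8 =38
r23=10111 pc4: +16 =54
r24=11000 pc2: +4 =58
r25=11001 pc3: +8 =66
r26=11010 pc3: +8 =74
r27=11011 pc4: +16 =90
r28=11100 pc3: +8 =98
r29=11101 pc4: +16 =114
r30=11110 pc4: +16 =130
r31=11111 pc5: +32 =162
r32=100000 pc1: +2 =164
r33=100001 pc2: +4 =168
r34=100010 pc2: +4 =172
r35=100011 pc3: +8 =180
r36=100100 pc2: +4 =184
r37=100101 pc3: +8 =192
r38=100110 pc3: +8 =200
r39=100111 pc4: +16 =216
r40=101000 pc2: +4 =220
r41=101001 pc3: +8 =228
r42=101010 pc3: +8 =236
r43=101011 pc4: +16 =252
r44=101100 pc3: +8 =260
r45=101101 pc4: +16 =276
r46=101110 pc4: +16 =292
r47=101111 pc5: +32 =324
r48=110000 pc2: +4 =328
r49=110001 pc3: +8 =336
r50=110010 pc3: +8 =344
r51=110011 pc4: +16 =360
r52=110100 pc3: +8 =368
r53=110101 pc4: +16 =384
r54=110110 pc4: +16 =400
r55=110111 pc5: +32 =432
r56=111000 pc3: +8 =440
r57=111001 pc4: +16 =456

Answer: 456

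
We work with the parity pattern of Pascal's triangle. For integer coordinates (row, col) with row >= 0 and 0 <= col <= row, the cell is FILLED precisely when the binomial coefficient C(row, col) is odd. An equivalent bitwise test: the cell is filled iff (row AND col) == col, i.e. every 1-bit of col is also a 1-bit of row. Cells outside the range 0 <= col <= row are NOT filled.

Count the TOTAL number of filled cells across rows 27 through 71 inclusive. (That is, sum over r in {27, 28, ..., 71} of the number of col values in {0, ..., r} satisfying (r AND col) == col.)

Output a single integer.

r27=11011 pc4: +16 =16
r28=11100 pc3: +8 =24
r29=11101 pc4: +16 =40
r30=11110 pc4: +16 =56
r31=11111 pc5: +32 =88
r32=100000 pc1: +2 =90
r33=100001 pc2: +4 =94
r34=100010 pc2: +4 =98
r35=100011 pc3: +8 =106
r36=100100 pc2: +4 =110
r37=100101 pc3: +8 =118
r38=100110 pc3: +8 =126
r39=100111 pc4: +16 =142
r40=101000 pc2: +4 =146
r41=101001 pc3: +8 =154
r42=101010 pc3: +8 =162
r43=101011 pc4: +16 =178
r44=101100 pc3: +8 =186
r45=101101 pc4: +16 =202
r46=101110 pc4: +16 =218
r47=101111 pc5: +32 =250
r48=110000 pc2: +4 =254
r49=110001 pc3: +8 =262
r50=110010 pc3: +8 =270
r51=110011 pc4: +16 =286
r52=110100 pc3: +8 =294
r53=110101 pc4: +16 =310
r54=110110 pc4: +16 =326
r55=110111 pc5: +32 =358
r56=111000 pc3: +8 =366
r57=111001 pc4: +16 =382
r58=111010 pc4: +16 =398
r59=111011 pc5: +32 =430
r60=111100 pc4: +16 =446
r61=111101 pc5: +32 =478
r62=111110 pc5: +32 =510
r63=111111 pc6: +64 =574
r64=1000000 pc1: +2 =576
r65=1000001 pc2: +4 =580
r66=1000010 pc2: +4 =584
r67=1000011 pc3: +8 =592
r68=1000100 pc2: +4 =596
r69=1000101 pc3: +8 =604
r70=1000110 pc3: +8 =612
r71=1000111 pc4: +16 =628

Answer: 628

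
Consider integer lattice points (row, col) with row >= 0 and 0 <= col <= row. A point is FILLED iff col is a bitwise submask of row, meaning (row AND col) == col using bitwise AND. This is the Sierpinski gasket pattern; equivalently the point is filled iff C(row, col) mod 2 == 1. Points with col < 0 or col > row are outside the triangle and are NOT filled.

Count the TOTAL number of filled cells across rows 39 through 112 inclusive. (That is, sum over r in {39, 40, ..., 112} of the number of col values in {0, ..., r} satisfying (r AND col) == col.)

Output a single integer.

r39=100111 pc4: +16 =16
r40=101000 pc2: +4 =20
r41=101001 pc3: +8 =28
r42=101010 pc3: +8 =36
r43=101011 pc4: +16 =52
r44=101100 pc3: +8 =60
r45=101101 pc4: +16 =76
r46=101110 pc4: +16 =92
r47=101111 pc5: +32 =124
r48=110000 pc2: +4 =128
r49=110001 pc3: +8 =136
r50=110010 pc3: +8 =144
r51=110011 pc4: +16 =160
r52=110100 pc3: +8 =168
r53=110101 pc4: +16 =184
r54=110110 pc4: +16 =200
r55=110111 pc5: +32 =232
r56=111000 pc3: +8 =240
r57=111001 pc4: +16 =256
r58=111010 pc4: +16 =272
r59=111011 pc5: +32 =304
r60=111100 pc4: +16 =320
r61=111101 pc5: +32 =352
r62=111110 pc5: +32 =384
r63=111111 pc6: +64 =448
r64=1000000 pc1: +2 =450
r65=1000001 pc2: +4 =454
r66=1000010 pc2: +4 =458
r67=1000011 pc3: +8 =466
r68=1000100 pc2: +4 =470
r69=1000101 pc3: +8 =478
r70=1000110 pc3: +8 =486
r71=1000111 pc4: +16 =502
r72=1001000 pc2: +4 =506
r73=1001001 pc3: +8 =514
r74=1001010 pc3: +8 =522
r75=1001011 pc4: +16 =538
r76=1001100 pc3: +8 =546
r77=1001101 pc4: +16 =562
r78=1001110 pc4: +16 =578
r79=1001111 pc5: +32 =610
r80=1010000 pc2: +4 =614
r81=1010001 pc3: +8 =622
r82=1010010 pc3: +8 =630
r83=1010011 pc4: +16 =646
r84=1010100 pc3: +8 =654
r85=1010101 pc4: +16 =670
r86=1010110 pc4: +16 =686
r87=1010111 pc5: +32 =718
r88=1011000 pc3: +8 =726
r89=1011001 pc4: +16 =742
r90=1011010 pc4: +16 =758
r91=1011011 pc5: +32 =790
r92=1011100 pc4: +16 =806
r93=1011101 pc5: +32 =838
r94=1011110 pc5: +32 =870
r95=1011111 pc6: +64 =934
r96=1100000 pc2: +4 =938
r97=1100001 pc3: +8 =946
r98=1100010 pc3: +8 =954
r99=1100011 pc4: +16 =970
r100=1100100 pc3: +8 =978
r101=1100101 pc4: +16 =994
r102=1100110 pc4: +16 =1010
r103=1100111 pc5: +32 =1042
r104=1101000 pc3: +8 =1050
r105=1101001 pc4: +16 =1066
r106=1101010 pc4: +16 =1082
r107=1101011 pc5: +32 =1114
r108=1101100 pc4: +16 =1130
r109=1101101 pc5: +32 =1162
r110=1101110 pc5: +32 =1194
r111=1101111 pc6: +64 =1258
r112=1110000 pc3: +8 =1266

Answer: 1266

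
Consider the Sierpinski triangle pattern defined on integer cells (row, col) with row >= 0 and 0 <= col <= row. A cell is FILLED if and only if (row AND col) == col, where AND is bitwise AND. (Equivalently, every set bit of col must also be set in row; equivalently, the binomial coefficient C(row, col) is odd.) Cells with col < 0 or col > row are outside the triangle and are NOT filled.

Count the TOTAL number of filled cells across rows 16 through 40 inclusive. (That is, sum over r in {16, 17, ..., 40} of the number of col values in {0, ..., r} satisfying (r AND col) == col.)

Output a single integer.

Answer: 220

Derivation:
r16=10000 pc1: +2 =2
r17=10001 pc2: +4 =6
r18=10010 pc2: +4 =10
r19=10011 pc3: +8 =18
r20=10100 pc2: +4 =22
r21=10101 pc3: +8 =30
r22=10110 pc3: +8 =38
r23=10111 pc4: +16 =54
r24=11000 pc2: +4 =58
r25=11001 pc3: +8 =66
r26=11010 pc3: +8 =74
r27=11011 pc4: +16 =90
r28=11100 pc3: +8 =98
r29=11101 pc4: +16 =114
r30=11110 pc4: +16 =130
r31=11111 pc5: +32 =162
r32=100000 pc1: +2 =164
r33=100001 pc2: +4 =168
r34=100010 pc2: +4 =172
r35=100011 pc3: +8 =180
r36=100100 pc2: +4 =184
r37=100101 pc3: +8 =192
r38=100110 pc3: +8 =200
r39=100111 pc4: +16 =216
r40=101000 pc2: +4 =220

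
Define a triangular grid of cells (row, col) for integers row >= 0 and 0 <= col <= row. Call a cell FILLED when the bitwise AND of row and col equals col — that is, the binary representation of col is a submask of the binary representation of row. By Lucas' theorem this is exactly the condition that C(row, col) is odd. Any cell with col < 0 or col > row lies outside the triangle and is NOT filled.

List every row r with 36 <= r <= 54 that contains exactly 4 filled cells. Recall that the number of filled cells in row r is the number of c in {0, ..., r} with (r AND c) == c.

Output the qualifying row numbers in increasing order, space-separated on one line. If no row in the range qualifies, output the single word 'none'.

Answer: 36 40 48

Derivation:
Row r has 2^popcount(r) filled cells, so we need popcount(r) = log2(4) = 2.
Scan r = 36..54 and keep those with exactly 2 one-bits:
r=36=100100 popcount=2 -> KEEP
r=37=100101 popcount=3 -> skip
r=38=100110 popcount=3 -> skip
r=39=100111 popcount=4 -> skip
r=40=101000 popcount=2 -> KEEP
r=41=101001 popcount=3 -> skip
r=42=101010 popcount=3 -> skip
r=43=101011 popcount=4 -> skip
r=44=101100 popcount=3 -> skip
r=45=101101 popcount=4 -> skip
r=46=101110 popcount=4 -> skip
r=47=101111 popcount=5 -> skip
r=48=110000 popcount=2 -> KEEP
r=49=110001 popcount=3 -> skip
r=50=110010 popcount=3 -> skip
r=51=110011 popcount=4 -> skip
r=52=110100 popcount=3 -> skip
r=53=110101 popcount=4 -> skip
r=54=110110 popcount=4 -> skip
Kept rows: 36 40 48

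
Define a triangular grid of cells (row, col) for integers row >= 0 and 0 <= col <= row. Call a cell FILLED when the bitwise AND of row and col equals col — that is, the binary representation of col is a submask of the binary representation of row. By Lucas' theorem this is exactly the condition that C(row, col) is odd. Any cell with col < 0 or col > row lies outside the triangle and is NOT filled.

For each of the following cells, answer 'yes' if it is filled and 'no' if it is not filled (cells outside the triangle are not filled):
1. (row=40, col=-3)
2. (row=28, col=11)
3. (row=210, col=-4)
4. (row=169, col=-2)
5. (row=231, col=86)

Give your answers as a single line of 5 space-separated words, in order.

Answer: no no no no no

Derivation:
(40,-3): col outside [0, 40] -> not filled
(28,11): row=0b11100, col=0b1011, row AND col = 0b1000 = 8; 8 != 11 -> empty
(210,-4): col outside [0, 210] -> not filled
(169,-2): col outside [0, 169] -> not filled
(231,86): row=0b11100111, col=0b1010110, row AND col = 0b1000110 = 70; 70 != 86 -> empty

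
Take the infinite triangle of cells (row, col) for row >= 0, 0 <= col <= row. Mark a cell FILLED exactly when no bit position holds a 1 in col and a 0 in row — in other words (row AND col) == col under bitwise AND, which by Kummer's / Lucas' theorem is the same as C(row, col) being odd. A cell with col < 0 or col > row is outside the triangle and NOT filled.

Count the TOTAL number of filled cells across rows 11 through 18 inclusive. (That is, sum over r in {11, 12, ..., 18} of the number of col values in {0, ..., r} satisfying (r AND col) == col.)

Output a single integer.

Answer: 54

Derivation:
r11=1011 pc3: +8 =8
r12=1100 pc2: +4 =12
r13=1101 pc3: +8 =20
r14=1110 pc3: +8 =28
r15=1111 pc4: +16 =44
r16=10000 pc1: +2 =46
r17=10001 pc2: +4 =50
r18=10010 pc2: +4 =54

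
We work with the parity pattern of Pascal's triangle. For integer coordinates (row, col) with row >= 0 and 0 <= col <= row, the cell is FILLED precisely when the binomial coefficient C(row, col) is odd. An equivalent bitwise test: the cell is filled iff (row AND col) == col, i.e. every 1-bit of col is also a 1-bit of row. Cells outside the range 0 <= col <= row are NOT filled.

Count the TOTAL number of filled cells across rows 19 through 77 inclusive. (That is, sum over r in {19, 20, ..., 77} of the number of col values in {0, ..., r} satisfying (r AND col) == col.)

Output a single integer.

Answer: 752

Derivation:
r19=10011 pc3: +8 =8
r20=10100 pc2: +4 =12
r21=10101 pc3: +8 =20
r22=10110 pc3: +8 =28
r23=10111 pc4: +16 =44
r24=11000 pc2: +4 =48
r25=11001 pc3: +8 =56
r26=11010 pc3: +8 =64
r27=11011 pc4: +16 =80
r28=11100 pc3: +8 =88
r29=11101 pc4: +16 =104
r30=11110 pc4: +16 =120
r31=11111 pc5: +32 =152
r32=100000 pc1: +2 =154
r33=100001 pc2: +4 =158
r34=100010 pc2: +4 =162
r35=100011 pc3: +8 =170
r36=100100 pc2: +4 =174
r37=100101 pc3: +8 =182
r38=100110 pc3: +8 =190
r39=100111 pc4: +16 =206
r40=101000 pc2: +4 =210
r41=101001 pc3: +8 =218
r42=101010 pc3: +8 =226
r43=101011 pc4: +16 =242
r44=101100 pc3: +8 =250
r45=101101 pc4: +16 =266
r46=101110 pc4: +16 =282
r47=101111 pc5: +32 =314
r48=110000 pc2: +4 =318
r49=110001 pc3: +8 =326
r50=110010 pc3: +8 =334
r51=110011 pc4: +16 =350
r52=110100 pc3: +8 =358
r53=110101 pc4: +16 =374
r54=110110 pc4: +16 =390
r55=110111 pc5: +32 =422
r56=111000 pc3: +8 =430
r57=111001 pc4: +16 =446
r58=111010 pc4: +16 =462
r59=111011 pc5: +32 =494
r60=111100 pc4: +16 =510
r61=111101 pc5: +32 =542
r62=111110 pc5: +32 =574
r63=111111 pc6: +64 =638
r64=1000000 pc1: +2 =640
r65=1000001 pc2: +4 =644
r66=1000010 pc2: +4 =648
r67=1000011 pc3: +8 =656
r68=1000100 pc2: +4 =660
r69=1000101 pc3: +8 =668
r70=1000110 pc3: +8 =676
r71=1000111 pc4: +16 =692
r72=1001000 pc2: +4 =696
r73=1001001 pc3: +8 =704
r74=1001010 pc3: +8 =712
r75=1001011 pc4: +16 =728
r76=1001100 pc3: +8 =736
r77=1001101 pc4: +16 =752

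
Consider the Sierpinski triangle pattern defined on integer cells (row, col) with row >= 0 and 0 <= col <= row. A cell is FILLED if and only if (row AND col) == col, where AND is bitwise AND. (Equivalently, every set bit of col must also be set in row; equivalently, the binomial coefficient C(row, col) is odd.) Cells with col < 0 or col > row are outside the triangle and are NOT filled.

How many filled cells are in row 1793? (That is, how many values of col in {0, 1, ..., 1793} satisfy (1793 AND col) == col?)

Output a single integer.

Answer: 16

Derivation:
1793 in binary = 11100000001
popcount(1793) = number of 1-bits in 11100000001 = 4
A col c satisfies (1793 AND c) == c iff every set bit of c is also set in 1793; each of the 4 set bits of 1793 can independently be on or off in c.
count = 2^4 = 16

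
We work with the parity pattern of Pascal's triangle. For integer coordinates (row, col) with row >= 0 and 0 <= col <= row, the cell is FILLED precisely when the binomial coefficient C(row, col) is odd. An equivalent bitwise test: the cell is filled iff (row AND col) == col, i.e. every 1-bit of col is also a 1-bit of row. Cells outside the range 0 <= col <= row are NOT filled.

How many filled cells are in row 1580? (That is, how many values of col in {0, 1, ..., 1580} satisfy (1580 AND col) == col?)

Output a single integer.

1580 in binary = 11000101100
popcount(1580) = number of 1-bits in 11000101100 = 5
A col c satisfies (1580 AND c) == c iff every set bit of c is also set in 1580; each of the 5 set bits of 1580 can independently be on or off in c.
count = 2^5 = 32

Answer: 32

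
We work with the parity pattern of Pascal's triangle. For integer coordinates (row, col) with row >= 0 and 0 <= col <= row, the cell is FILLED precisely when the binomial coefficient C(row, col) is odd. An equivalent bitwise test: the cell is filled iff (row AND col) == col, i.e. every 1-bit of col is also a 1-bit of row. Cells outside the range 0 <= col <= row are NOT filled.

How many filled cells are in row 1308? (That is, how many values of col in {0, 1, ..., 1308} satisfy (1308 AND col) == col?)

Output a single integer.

Answer: 32

Derivation:
1308 in binary = 10100011100
popcount(1308) = number of 1-bits in 10100011100 = 5
A col c satisfies (1308 AND c) == c iff every set bit of c is also set in 1308; each of the 5 set bits of 1308 can independently be on or off in c.
count = 2^5 = 32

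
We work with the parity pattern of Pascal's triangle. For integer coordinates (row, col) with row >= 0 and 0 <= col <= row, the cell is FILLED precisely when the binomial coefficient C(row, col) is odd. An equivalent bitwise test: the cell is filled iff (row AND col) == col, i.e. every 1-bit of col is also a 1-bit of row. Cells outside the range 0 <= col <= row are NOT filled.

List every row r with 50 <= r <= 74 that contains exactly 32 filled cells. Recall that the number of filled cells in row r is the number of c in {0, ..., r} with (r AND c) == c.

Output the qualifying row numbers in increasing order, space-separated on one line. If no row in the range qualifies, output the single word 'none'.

Answer: 55 59 61 62

Derivation:
Row r has 2^popcount(r) filled cells, so we need popcount(r) = log2(32) = 5.
Scan r = 50..74 and keep those with exactly 5 one-bits:
r=50=110010 popcount=3 -> skip
r=51=110011 popcount=4 -> skip
r=52=110100 popcount=3 -> skip
r=53=110101 popcount=4 -> skip
r=54=110110 popcount=4 -> skip
r=55=110111 popcount=5 -> KEEP
r=56=111000 popcount=3 -> skip
r=57=111001 popcount=4 -> skip
r=58=111010 popcount=4 -> skip
r=59=111011 popcount=5 -> KEEP
r=60=111100 popcount=4 -> skip
r=61=111101 popcount=5 -> KEEP
r=62=111110 popcount=5 -> KEEP
r=63=111111 popcount=6 -> skip
r=64=1000000 popcount=1 -> skip
r=65=1000001 popcount=2 -> skip
r=66=1000010 popcount=2 -> skip
r=67=1000011 popcount=3 -> skip
r=68=1000100 popcount=2 -> skip
r=69=1000101 popcount=3 -> skip
r=70=1000110 popcount=3 -> skip
r=71=1000111 popcount=4 -> skip
r=72=1001000 popcount=2 -> skip
r=73=1001001 popcount=3 -> skip
r=74=1001010 popcount=3 -> skip
Kept rows: 55 59 61 62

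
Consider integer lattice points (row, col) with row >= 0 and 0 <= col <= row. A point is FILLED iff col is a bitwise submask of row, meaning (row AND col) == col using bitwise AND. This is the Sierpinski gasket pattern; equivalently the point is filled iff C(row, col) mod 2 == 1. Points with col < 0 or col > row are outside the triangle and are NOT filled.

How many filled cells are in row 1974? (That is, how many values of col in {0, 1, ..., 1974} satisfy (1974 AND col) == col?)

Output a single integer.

1974 in binary = 11110110110
popcount(1974) = number of 1-bits in 11110110110 = 8
A col c satisfies (1974 AND c) == c iff every set bit of c is also set in 1974; each of the 8 set bits of 1974 can independently be on or off in c.
count = 2^8 = 256

Answer: 256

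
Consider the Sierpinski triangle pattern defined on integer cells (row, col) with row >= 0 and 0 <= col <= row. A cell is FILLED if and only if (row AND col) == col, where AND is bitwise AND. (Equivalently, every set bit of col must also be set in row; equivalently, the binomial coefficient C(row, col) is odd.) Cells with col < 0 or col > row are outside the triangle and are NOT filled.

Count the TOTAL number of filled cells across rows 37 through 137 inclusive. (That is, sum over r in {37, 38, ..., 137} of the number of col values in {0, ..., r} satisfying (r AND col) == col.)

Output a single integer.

r37=100101 pc3: +8 =8
r38=100110 pc3: +8 =16
r39=100111 pc4: +16 =32
r40=101000 pc2: +4 =36
r41=101001 pc3: +8 =44
r42=101010 pc3: +8 =52
r43=101011 pc4: +16 =68
r44=101100 pc3: +8 =76
r45=101101 pc4: +16 =92
r46=101110 pc4: +16 =108
r47=101111 pc5: +32 =140
r48=110000 pc2: +4 =144
r49=110001 pc3: +8 =152
r50=110010 pc3: +8 =160
r51=110011 pc4: +16 =176
r52=110100 pc3: +8 =184
r53=110101 pc4: +16 =200
r54=110110 pc4: +16 =216
r55=110111 pc5: +32 =248
r56=111000 pc3: +8 =256
r57=111001 pc4: +16 =272
r58=111010 pc4: +16 =288
r59=111011 pc5: +32 =320
r60=111100 pc4: +16 =336
r61=111101 pc5: +32 =368
r62=111110 pc5: +32 =400
r63=111111 pc6: +64 =464
r64=1000000 pc1: +2 =466
r65=1000001 pc2: +4 =470
r66=1000010 pc2: +4 =474
r67=1000011 pc3: +8 =482
r68=1000100 pc2: +4 =486
r69=1000101 pc3: +8 =494
r70=1000110 pc3: +8 =502
r71=1000111 pc4: +16 =518
r72=1001000 pc2: +4 =522
r73=1001001 pc3: +8 =530
r74=1001010 pc3: +8 =538
r75=1001011 pc4: +16 =554
r76=1001100 pc3: +8 =562
r77=1001101 pc4: +16 =578
r78=1001110 pc4: +16 =594
r79=1001111 pc5: +32 =626
r80=1010000 pc2: +4 =630
r81=1010001 pc3: +8 =638
r82=1010010 pc3: +8 =646
r83=1010011 pc4: +16 =662
r84=1010100 pc3: +8 =670
r85=1010101 pc4: +16 =686
r86=1010110 pc4: +16 =702
r87=1010111 pc5: +32 =734
r88=1011000 pc3: +8 =742
r89=1011001 pc4: +16 =758
r90=1011010 pc4: +16 =774
r91=1011011 pc5: +32 =806
r92=1011100 pc4: +16 =822
r93=1011101 pc5: +32 =854
r94=1011110 pc5: +32 =886
r95=1011111 pc6: +64 =950
r96=1100000 pc2: +4 =954
r97=1100001 pc3: +8 =962
r98=1100010 pc3: +8 =970
r99=1100011 pc4: +16 =986
r100=1100100 pc3: +8 =994
r101=1100101 pc4: +16 =1010
r102=1100110 pc4: +16 =1026
r103=1100111 pc5: +32 =1058
r104=1101000 pc3: +8 =1066
r105=1101001 pc4: +16 =1082
r106=1101010 pc4: +16 =1098
r107=1101011 pc5: +32 =1130
r108=1101100 pc4: +16 =1146
r109=1101101 pc5: +32 =1178
r110=1101110 pc5: +32 =1210
r111=1101111 pc6: +64 =1274
r112=1110000 pc3: +8 =1282
r113=1110001 pc4: +16 =1298
r114=1110010 pc4: +16 =1314
r115=1110011 pc5: +32 =1346
r116=1110100 pc4: +16 =1362
r117=1110101 pc5: +32 =1394
r118=1110110 pc5: +32 =1426
r119=1110111 pc6: +64 =1490
r120=1111000 pc4: +16 =1506
r121=1111001 pc5: +32 =1538
r122=1111010 pc5: +32 =1570
r123=1111011 pc6: +64 =1634
r124=1111100 pc5: +32 =1666
r125=1111101 pc6: +64 =1730
r126=1111110 pc6: +64 =1794
r127=1111111 pc7: +128 =1922
r128=10000000 pc1: +2 =1924
r129=10000001 pc2: +4 =1928
r130=10000010 pc2: +4 =1932
r131=10000011 pc3: +8 =1940
r132=10000100 pc2: +4 =1944
r133=10000101 pc3: +8 =1952
r134=10000110 pc3: +8 =1960
r135=10000111 pc4: +16 =1976
r136=10001000 pc2: +4 =1980
r137=10001001 pc3: +8 =1988

Answer: 1988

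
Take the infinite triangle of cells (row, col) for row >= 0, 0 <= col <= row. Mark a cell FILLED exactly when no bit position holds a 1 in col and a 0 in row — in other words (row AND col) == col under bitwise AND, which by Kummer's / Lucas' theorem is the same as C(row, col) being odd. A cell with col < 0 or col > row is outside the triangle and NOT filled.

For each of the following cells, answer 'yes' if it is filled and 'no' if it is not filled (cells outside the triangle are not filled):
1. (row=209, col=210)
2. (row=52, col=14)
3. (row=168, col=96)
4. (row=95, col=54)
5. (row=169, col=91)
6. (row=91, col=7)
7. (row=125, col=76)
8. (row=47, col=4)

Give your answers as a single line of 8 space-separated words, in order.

Answer: no no no no no no yes yes

Derivation:
(209,210): col outside [0, 209] -> not filled
(52,14): row=0b110100, col=0b1110, row AND col = 0b100 = 4; 4 != 14 -> empty
(168,96): row=0b10101000, col=0b1100000, row AND col = 0b100000 = 32; 32 != 96 -> empty
(95,54): row=0b1011111, col=0b110110, row AND col = 0b10110 = 22; 22 != 54 -> empty
(169,91): row=0b10101001, col=0b1011011, row AND col = 0b1001 = 9; 9 != 91 -> empty
(91,7): row=0b1011011, col=0b111, row AND col = 0b11 = 3; 3 != 7 -> empty
(125,76): row=0b1111101, col=0b1001100, row AND col = 0b1001100 = 76; 76 == 76 -> filled
(47,4): row=0b101111, col=0b100, row AND col = 0b100 = 4; 4 == 4 -> filled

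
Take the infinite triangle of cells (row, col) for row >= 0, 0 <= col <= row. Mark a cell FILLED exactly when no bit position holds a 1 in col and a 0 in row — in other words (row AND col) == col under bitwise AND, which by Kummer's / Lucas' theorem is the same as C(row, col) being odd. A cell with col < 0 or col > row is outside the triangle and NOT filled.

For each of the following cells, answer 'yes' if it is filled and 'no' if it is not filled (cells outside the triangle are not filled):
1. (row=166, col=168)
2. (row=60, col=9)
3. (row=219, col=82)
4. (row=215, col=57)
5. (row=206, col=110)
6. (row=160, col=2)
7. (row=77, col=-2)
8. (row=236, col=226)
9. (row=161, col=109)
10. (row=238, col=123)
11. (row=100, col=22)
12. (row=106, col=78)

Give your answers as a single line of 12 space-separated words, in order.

(166,168): col outside [0, 166] -> not filled
(60,9): row=0b111100, col=0b1001, row AND col = 0b1000 = 8; 8 != 9 -> empty
(219,82): row=0b11011011, col=0b1010010, row AND col = 0b1010010 = 82; 82 == 82 -> filled
(215,57): row=0b11010111, col=0b111001, row AND col = 0b10001 = 17; 17 != 57 -> empty
(206,110): row=0b11001110, col=0b1101110, row AND col = 0b1001110 = 78; 78 != 110 -> empty
(160,2): row=0b10100000, col=0b10, row AND col = 0b0 = 0; 0 != 2 -> empty
(77,-2): col outside [0, 77] -> not filled
(236,226): row=0b11101100, col=0b11100010, row AND col = 0b11100000 = 224; 224 != 226 -> empty
(161,109): row=0b10100001, col=0b1101101, row AND col = 0b100001 = 33; 33 != 109 -> empty
(238,123): row=0b11101110, col=0b1111011, row AND col = 0b1101010 = 106; 106 != 123 -> empty
(100,22): row=0b1100100, col=0b10110, row AND col = 0b100 = 4; 4 != 22 -> empty
(106,78): row=0b1101010, col=0b1001110, row AND col = 0b1001010 = 74; 74 != 78 -> empty

Answer: no no yes no no no no no no no no no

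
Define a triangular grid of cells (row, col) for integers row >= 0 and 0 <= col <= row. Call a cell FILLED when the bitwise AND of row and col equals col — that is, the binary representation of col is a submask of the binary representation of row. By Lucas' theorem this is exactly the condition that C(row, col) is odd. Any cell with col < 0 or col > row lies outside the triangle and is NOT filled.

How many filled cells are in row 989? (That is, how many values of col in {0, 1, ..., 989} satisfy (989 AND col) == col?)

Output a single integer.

989 in binary = 1111011101
popcount(989) = number of 1-bits in 1111011101 = 8
A col c satisfies (989 AND c) == c iff every set bit of c is also set in 989; each of the 8 set bits of 989 can independently be on or off in c.
count = 2^8 = 256

Answer: 256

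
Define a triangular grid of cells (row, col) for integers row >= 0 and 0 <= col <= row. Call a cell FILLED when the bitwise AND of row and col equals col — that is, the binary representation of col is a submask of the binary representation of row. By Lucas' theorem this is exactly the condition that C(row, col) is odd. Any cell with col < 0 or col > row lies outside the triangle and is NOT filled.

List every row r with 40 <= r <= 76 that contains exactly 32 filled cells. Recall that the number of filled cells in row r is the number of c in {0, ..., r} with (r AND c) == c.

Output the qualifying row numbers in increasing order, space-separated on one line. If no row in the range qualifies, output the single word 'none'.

Row r has 2^popcount(r) filled cells, so we need popcount(r) = log2(32) = 5.
Scan r = 40..76 and keep those with exactly 5 one-bits:
r=40=101000 popcount=2 -> skip
r=41=101001 popcount=3 -> skip
r=42=101010 popcount=3 -> skip
r=43=101011 popcount=4 -> skip
r=44=101100 popcount=3 -> skip
r=45=101101 popcount=4 -> skip
r=46=101110 popcount=4 -> skip
r=47=101111 popcount=5 -> KEEP
r=48=110000 popcount=2 -> skip
r=49=110001 popcount=3 -> skip
r=50=110010 popcount=3 -> skip
r=51=110011 popcount=4 -> skip
r=52=110100 popcount=3 -> skip
r=53=110101 popcount=4 -> skip
r=54=110110 popcount=4 -> skip
r=55=110111 popcount=5 -> KEEP
r=56=111000 popcount=3 -> skip
r=57=111001 popcount=4 -> skip
r=58=111010 popcount=4 -> skip
r=59=111011 popcount=5 -> KEEP
r=60=111100 popcount=4 -> skip
r=61=111101 popcount=5 -> KEEP
r=62=111110 popcount=5 -> KEEP
r=63=111111 popcount=6 -> skip
r=64=1000000 popcount=1 -> skip
r=65=1000001 popcount=2 -> skip
r=66=1000010 popcount=2 -> skip
r=67=1000011 popcount=3 -> skip
r=68=1000100 popcount=2 -> skip
r=69=1000101 popcount=3 -> skip
r=70=1000110 popcount=3 -> skip
r=71=1000111 popcount=4 -> skip
r=72=1001000 popcount=2 -> skip
r=73=1001001 popcount=3 -> skip
r=74=1001010 popcount=3 -> skip
r=75=1001011 popcount=4 -> skip
r=76=1001100 popcount=3 -> skip
Kept rows: 47 55 59 61 62

Answer: 47 55 59 61 62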